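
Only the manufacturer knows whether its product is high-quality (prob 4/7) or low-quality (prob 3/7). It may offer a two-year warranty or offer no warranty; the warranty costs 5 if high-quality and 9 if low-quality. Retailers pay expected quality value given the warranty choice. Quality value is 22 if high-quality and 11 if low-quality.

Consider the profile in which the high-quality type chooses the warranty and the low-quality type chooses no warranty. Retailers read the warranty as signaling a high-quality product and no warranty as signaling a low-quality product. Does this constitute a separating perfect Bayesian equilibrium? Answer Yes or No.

No

Under these beliefs, the warranty earns price 22 and no warranty earns price 11.
high-quality: the warranty nets 22 − 5 = 17; no warranty nets 11. high-quality prefers the warranty.
low-quality: the warranty nets 22 − 9 = 13; no warranty nets 11. low-quality would deviate to the warranty.
low-quality has a profitable deviation, so the profile is not an equilibrium.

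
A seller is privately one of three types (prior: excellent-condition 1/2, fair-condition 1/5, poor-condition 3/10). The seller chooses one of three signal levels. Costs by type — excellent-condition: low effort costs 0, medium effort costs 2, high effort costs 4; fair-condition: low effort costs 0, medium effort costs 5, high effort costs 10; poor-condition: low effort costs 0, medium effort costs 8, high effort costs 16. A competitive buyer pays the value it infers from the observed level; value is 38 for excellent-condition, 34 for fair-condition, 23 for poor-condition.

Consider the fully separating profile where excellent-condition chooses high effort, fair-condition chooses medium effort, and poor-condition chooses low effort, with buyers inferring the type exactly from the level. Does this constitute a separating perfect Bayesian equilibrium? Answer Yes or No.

No

Separating prices: high effort → 38, medium effort → 34, low effort → 23.
excellent-condition (assigned high effort): low effort: 23 − 0 = 23; medium effort: 34 − 2 = 32; high effort: 38 − 4 = 34. excellent-condition stays.
fair-condition (assigned medium effort): low effort: 23 − 0 = 23; medium effort: 34 − 5 = 29; high effort: 38 − 10 = 28. fair-condition stays.
poor-condition (assigned low effort): low effort: 23 − 0 = 23; medium effort: 34 − 8 = 26; high effort: 38 − 16 = 22. poor-condition prefers medium effort.
At least one type deviates; the separating profile fails.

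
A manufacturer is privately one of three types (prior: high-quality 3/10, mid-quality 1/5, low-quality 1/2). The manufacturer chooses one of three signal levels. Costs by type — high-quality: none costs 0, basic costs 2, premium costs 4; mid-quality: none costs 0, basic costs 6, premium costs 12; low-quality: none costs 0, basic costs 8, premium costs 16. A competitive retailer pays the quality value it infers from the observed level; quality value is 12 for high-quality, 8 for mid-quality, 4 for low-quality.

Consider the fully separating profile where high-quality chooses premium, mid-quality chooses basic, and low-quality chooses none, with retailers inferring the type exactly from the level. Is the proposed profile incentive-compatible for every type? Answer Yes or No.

No

Separating prices: premium → 12, basic → 8, none → 4.
high-quality (assigned premium): none: 4 − 0 = 4; basic: 8 − 2 = 6; premium: 12 − 4 = 8. high-quality stays.
mid-quality (assigned basic): none: 4 − 0 = 4; basic: 8 − 6 = 2; premium: 12 − 12 = 0. mid-quality prefers none.
low-quality (assigned none): none: 4 − 0 = 4; basic: 8 − 8 = 0; premium: 12 − 16 = -4. low-quality stays.
At least one type deviates; the separating profile fails.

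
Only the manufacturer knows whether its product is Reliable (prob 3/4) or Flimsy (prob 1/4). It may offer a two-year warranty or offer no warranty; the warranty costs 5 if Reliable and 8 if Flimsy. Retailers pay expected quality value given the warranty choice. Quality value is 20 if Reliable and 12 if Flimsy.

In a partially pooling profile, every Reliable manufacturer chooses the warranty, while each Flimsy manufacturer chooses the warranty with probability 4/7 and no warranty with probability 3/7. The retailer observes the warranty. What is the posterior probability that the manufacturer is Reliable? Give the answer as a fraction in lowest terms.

P(the warranty) = (3/4)·1 + (1/4)·(4/7) = 25/28.
By Bayes' rule, P(Reliable | the warranty) = (3/4) / (25/28) = 21/25.

21/25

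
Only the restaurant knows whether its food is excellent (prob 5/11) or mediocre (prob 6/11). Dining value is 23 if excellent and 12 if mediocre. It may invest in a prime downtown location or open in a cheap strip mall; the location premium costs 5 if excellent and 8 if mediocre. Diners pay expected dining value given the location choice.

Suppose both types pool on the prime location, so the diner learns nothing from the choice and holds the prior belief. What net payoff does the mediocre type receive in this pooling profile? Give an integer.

Pooled price premium = 5/11·23 + 6/11·12 = 17.
mediocre pays cost 8 for the prime location, so net payoff = 17 − 8 = 9.

9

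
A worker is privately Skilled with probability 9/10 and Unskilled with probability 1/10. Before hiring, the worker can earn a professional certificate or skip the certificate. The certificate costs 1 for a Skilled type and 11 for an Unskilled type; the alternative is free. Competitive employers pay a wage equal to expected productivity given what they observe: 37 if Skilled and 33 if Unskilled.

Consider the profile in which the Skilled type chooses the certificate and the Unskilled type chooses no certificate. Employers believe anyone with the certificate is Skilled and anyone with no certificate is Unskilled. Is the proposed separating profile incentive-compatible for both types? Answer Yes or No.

Under these beliefs, the certificate earns wage 37 and no certificate earns wage 33.
Skilled: the certificate nets 37 − 1 = 36; no certificate nets 33. Skilled prefers the certificate.
Unskilled: the certificate nets 37 − 11 = 26; no certificate nets 33. Unskilled prefers no certificate.
Neither type deviates, so the separating profile is an equilibrium.

Yes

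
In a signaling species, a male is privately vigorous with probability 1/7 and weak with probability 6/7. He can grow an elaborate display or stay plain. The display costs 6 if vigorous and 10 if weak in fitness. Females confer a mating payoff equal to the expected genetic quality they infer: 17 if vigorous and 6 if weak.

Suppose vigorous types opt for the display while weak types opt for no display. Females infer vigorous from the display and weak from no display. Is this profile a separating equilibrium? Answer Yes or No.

Under these beliefs, the display earns mating payoff 17 and no display earns mating payoff 6.
vigorous: the display nets 17 − 6 = 11; no display nets 6. vigorous prefers the display.
weak: the display nets 17 − 10 = 7; no display nets 6. weak would deviate to the display.
weak has a profitable deviation, so the profile is not an equilibrium.

No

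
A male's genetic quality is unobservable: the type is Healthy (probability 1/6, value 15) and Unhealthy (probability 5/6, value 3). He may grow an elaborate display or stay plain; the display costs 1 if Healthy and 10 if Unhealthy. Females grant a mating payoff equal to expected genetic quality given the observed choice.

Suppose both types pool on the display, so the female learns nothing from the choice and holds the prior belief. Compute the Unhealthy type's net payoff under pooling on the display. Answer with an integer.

-5

Pooled mating payoff = 1/6·15 + 5/6·3 = 5.
Unhealthy pays cost 10 for the display, so net payoff = 5 − 10 = -5.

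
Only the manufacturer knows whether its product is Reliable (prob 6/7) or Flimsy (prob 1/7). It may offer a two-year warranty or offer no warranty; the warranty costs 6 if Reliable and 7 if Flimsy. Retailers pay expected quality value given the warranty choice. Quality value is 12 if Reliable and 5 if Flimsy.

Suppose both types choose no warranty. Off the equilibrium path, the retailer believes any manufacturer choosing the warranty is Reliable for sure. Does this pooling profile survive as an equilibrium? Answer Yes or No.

Yes

On path, the retailer holds the prior and pays 6/7·12 + 1/7·5 = 11. Off path (the warranty), believing Reliable, it pays 12.
Reliable: no warranty nets 11; the warranty nets 12 − 6 = 6. Reliable stays.
Flimsy: no warranty nets 11; the warranty nets 12 − 7 = 5. Flimsy stays.
No type deviates, so pooling is sustained.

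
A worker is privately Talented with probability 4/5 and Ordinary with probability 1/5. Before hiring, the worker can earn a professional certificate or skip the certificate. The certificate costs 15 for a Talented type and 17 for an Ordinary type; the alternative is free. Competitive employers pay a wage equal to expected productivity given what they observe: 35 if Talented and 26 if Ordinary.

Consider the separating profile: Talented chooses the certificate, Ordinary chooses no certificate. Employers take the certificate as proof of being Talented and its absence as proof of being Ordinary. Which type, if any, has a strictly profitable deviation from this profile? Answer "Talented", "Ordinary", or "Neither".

Talented

The certificate pays 35; no certificate pays 26.
Talented: assigned the certificate, nets 35 − 15 = 20; deviating to no certificate nets 26.
Ordinary: assigned no certificate, nets 26; deviating to the certificate nets 35 − 17 = 18.
The Talented type gains 6 by deviating.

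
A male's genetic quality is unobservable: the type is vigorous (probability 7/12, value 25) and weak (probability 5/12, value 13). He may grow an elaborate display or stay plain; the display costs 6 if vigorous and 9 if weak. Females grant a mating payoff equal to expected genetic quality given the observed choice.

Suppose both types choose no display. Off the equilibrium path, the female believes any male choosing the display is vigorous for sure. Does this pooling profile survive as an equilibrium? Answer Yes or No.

Yes

On path, the female holds the prior and pays 7/12·25 + 5/12·13 = 20. Off path (the display), believing vigorous, it pays 25.
vigorous: no display nets 20; the display nets 25 − 6 = 19. vigorous stays.
weak: no display nets 20; the display nets 25 − 9 = 16. weak stays.
No type deviates, so pooling is sustained.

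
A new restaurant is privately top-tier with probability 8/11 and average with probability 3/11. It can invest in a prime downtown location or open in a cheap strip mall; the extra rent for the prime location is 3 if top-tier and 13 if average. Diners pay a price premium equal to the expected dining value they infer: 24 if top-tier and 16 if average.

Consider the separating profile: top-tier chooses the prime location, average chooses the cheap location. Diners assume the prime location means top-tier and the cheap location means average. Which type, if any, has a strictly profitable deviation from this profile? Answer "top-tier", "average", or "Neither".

The prime location pays 24; the cheap location pays 16.
top-tier: assigned the prime location, nets 24 − 3 = 21; deviating to the cheap location nets 16.
average: assigned the cheap location, nets 16; deviating to the prime location nets 24 − 13 = 11.
Both types strictly prefer their assigned action; no profitable deviation.

Neither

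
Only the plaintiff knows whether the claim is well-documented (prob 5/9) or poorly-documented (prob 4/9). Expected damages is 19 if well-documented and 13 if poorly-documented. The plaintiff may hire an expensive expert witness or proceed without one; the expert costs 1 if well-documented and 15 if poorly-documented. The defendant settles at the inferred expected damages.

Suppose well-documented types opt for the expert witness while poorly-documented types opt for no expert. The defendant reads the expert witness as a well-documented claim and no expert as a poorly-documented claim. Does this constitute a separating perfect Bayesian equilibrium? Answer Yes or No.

Under these beliefs, the expert witness earns settlement 19 and no expert earns settlement 13.
well-documented: the expert witness nets 19 − 1 = 18; no expert nets 13. well-documented prefers the expert witness.
poorly-documented: the expert witness nets 19 − 15 = 4; no expert nets 13. poorly-documented prefers no expert.
Neither type deviates, so the separating profile is an equilibrium.

Yes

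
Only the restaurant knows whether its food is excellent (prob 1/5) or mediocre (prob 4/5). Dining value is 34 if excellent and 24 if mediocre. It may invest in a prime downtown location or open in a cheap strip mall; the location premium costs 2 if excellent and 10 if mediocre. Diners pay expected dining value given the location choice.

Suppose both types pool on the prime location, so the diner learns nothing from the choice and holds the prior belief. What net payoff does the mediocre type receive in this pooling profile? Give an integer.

Pooled price premium = 1/5·34 + 4/5·24 = 26.
mediocre pays cost 10 for the prime location, so net payoff = 26 − 10 = 16.

16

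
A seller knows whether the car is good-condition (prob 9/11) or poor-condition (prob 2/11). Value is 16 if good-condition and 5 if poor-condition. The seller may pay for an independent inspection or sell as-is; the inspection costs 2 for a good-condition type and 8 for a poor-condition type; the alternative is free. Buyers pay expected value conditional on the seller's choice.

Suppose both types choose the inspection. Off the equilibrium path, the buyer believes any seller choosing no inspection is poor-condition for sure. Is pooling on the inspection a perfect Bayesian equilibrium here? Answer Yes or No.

Yes

On path, the buyer holds the prior and pays 9/11·16 + 2/11·5 = 14. Off path (no inspection), believing poor-condition, it pays 5.
good-condition: the inspection nets 14 − 2 = 12; no inspection nets 5. good-condition stays.
poor-condition: the inspection nets 14 − 8 = 6; no inspection nets 5. poor-condition stays.
No type deviates, so pooling is sustained.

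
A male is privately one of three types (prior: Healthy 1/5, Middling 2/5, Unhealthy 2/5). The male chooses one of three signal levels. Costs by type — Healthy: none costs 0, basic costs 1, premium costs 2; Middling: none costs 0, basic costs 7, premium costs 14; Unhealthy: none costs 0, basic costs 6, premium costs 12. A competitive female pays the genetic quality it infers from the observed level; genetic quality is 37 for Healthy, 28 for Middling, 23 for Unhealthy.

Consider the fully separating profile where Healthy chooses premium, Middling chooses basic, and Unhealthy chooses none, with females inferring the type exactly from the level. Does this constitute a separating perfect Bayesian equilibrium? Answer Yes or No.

Separating mating payoffs: premium → 37, basic → 28, none → 23.
Healthy (assigned premium): none: 23 − 0 = 23; basic: 28 − 1 = 27; premium: 37 − 2 = 35. Healthy stays.
Middling (assigned basic): none: 23 − 0 = 23; basic: 28 − 7 = 21; premium: 37 − 14 = 23. Middling prefers none.
Unhealthy (assigned none): none: 23 − 0 = 23; basic: 28 − 6 = 22; premium: 37 − 12 = 25. Unhealthy prefers premium.
At least one type deviates; the separating profile fails.

No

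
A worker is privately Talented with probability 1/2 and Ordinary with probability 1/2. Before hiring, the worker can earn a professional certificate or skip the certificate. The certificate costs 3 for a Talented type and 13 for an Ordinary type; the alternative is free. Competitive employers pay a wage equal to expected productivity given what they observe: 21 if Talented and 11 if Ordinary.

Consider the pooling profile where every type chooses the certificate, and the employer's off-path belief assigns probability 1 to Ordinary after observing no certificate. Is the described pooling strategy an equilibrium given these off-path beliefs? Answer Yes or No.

On path, the employer holds the prior and pays 1/2·21 + 1/2·11 = 16. Off path (no certificate), believing Ordinary, it pays 11.
Talented: the certificate nets 16 − 3 = 13; no certificate nets 11. Talented stays.
Ordinary: the certificate nets 16 − 13 = 3; no certificate nets 11. Ordinary would deviate.
A type deviates, so pooling fails.

No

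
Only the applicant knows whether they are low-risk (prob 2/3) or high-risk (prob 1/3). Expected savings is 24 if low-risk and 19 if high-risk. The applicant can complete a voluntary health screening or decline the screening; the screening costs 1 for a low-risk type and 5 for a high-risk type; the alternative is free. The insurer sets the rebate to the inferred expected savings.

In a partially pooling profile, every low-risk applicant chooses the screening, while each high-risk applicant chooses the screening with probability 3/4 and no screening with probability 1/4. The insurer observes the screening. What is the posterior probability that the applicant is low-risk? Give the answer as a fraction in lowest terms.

8/11

P(the screening) = (2/3)·1 + (1/3)·(3/4) = 11/12.
By Bayes' rule, P(low-risk | the screening) = (2/3) / (11/12) = 8/11.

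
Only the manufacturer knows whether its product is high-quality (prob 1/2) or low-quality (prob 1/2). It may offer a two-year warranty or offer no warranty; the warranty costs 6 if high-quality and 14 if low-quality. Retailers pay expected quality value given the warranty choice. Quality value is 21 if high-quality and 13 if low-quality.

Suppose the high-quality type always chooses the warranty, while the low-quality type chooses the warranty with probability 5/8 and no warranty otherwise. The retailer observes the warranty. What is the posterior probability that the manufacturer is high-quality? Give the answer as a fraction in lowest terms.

8/13

P(the warranty) = (1/2)·1 + (1/2)·(5/8) = 13/16.
By Bayes' rule, P(high-quality | the warranty) = (1/2) / (13/16) = 8/13.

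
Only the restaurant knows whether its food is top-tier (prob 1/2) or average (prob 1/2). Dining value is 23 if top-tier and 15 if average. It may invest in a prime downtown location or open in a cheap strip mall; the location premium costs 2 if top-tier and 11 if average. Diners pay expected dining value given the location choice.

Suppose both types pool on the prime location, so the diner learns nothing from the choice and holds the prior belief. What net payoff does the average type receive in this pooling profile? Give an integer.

Pooled price premium = 1/2·23 + 1/2·15 = 19.
average pays cost 11 for the prime location, so net payoff = 19 − 11 = 8.

8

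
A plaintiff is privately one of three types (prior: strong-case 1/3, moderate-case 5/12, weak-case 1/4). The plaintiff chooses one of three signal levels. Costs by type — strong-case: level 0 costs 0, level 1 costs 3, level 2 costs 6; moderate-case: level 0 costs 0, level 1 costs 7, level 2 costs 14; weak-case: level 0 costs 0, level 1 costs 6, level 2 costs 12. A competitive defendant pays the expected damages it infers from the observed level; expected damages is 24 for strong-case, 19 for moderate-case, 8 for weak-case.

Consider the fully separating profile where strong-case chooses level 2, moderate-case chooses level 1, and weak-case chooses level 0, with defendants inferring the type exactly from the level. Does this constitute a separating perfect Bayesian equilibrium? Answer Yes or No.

No

Separating settlements: level 2 → 24, level 1 → 19, level 0 → 8.
strong-case (assigned level 2): level 0: 8 − 0 = 8; level 1: 19 − 3 = 16; level 2: 24 − 6 = 18. strong-case stays.
moderate-case (assigned level 1): level 0: 8 − 0 = 8; level 1: 19 − 7 = 12; level 2: 24 − 14 = 10. moderate-case stays.
weak-case (assigned level 0): level 0: 8 − 0 = 8; level 1: 19 − 6 = 13; level 2: 24 − 12 = 12. weak-case prefers level 1.
At least one type deviates; the separating profile fails.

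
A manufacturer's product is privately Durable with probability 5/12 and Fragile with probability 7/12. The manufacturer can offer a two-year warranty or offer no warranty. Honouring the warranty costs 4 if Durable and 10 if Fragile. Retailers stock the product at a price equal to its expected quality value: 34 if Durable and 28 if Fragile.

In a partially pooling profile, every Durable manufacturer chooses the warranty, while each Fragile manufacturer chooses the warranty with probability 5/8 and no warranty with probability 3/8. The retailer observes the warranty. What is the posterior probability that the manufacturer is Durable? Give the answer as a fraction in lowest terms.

8/15

P(the warranty) = (5/12)·1 + (7/12)·(5/8) = 25/32.
By Bayes' rule, P(Durable | the warranty) = (5/12) / (25/32) = 8/15.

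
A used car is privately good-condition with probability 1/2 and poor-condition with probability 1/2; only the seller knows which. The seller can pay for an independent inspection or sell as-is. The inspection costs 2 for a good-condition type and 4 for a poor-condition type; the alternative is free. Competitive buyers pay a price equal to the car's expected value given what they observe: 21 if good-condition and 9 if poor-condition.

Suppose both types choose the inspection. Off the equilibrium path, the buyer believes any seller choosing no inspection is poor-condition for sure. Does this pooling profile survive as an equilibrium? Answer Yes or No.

On path, the buyer holds the prior and pays 1/2·21 + 1/2·9 = 15. Off path (no inspection), believing poor-condition, it pays 9.
good-condition: the inspection nets 15 − 2 = 13; no inspection nets 9. good-condition stays.
poor-condition: the inspection nets 15 − 4 = 11; no inspection nets 9. poor-condition stays.
No type deviates, so pooling is sustained.

Yes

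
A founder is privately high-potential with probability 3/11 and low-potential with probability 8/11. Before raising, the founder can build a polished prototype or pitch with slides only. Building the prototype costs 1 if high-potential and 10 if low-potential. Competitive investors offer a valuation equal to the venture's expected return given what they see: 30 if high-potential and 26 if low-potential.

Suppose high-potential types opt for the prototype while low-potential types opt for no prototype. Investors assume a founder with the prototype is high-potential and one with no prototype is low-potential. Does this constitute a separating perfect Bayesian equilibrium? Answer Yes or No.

Yes

Under these beliefs, the prototype earns valuation 30 and no prototype earns valuation 26.
high-potential: the prototype nets 30 − 1 = 29; no prototype nets 26. high-potential prefers the prototype.
low-potential: the prototype nets 30 − 10 = 20; no prototype nets 26. low-potential prefers no prototype.
Neither type deviates, so the separating profile is an equilibrium.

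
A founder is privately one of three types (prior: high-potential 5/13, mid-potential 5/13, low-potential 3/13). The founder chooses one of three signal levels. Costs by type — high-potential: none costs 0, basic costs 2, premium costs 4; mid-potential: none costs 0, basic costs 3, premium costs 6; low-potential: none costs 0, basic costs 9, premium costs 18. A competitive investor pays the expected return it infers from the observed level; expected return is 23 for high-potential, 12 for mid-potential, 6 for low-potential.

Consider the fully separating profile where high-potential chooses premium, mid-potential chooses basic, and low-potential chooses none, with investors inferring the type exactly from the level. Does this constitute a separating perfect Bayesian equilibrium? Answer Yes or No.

Separating valuations: premium → 23, basic → 12, none → 6.
high-potential (assigned premium): none: 6 − 0 = 6; basic: 12 − 2 = 10; premium: 23 − 4 = 19. high-potential stays.
mid-potential (assigned basic): none: 6 − 0 = 6; basic: 12 − 3 = 9; premium: 23 − 6 = 17. mid-potential prefers premium.
low-potential (assigned none): none: 6 − 0 = 6; basic: 12 − 9 = 3; premium: 23 − 18 = 5. low-potential stays.
At least one type deviates; the separating profile fails.

No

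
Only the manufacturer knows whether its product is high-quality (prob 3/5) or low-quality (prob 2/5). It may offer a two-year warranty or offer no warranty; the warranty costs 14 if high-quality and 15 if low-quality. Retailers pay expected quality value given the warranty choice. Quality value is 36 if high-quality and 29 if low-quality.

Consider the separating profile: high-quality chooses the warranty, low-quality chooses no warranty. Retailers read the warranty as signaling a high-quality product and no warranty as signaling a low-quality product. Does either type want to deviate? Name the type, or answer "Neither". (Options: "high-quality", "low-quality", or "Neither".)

high-quality

The warranty pays 36; no warranty pays 29.
high-quality: assigned the warranty, nets 36 − 14 = 22; deviating to no warranty nets 29.
low-quality: assigned no warranty, nets 29; deviating to the warranty nets 36 − 15 = 21.
The high-quality type gains 7 by deviating.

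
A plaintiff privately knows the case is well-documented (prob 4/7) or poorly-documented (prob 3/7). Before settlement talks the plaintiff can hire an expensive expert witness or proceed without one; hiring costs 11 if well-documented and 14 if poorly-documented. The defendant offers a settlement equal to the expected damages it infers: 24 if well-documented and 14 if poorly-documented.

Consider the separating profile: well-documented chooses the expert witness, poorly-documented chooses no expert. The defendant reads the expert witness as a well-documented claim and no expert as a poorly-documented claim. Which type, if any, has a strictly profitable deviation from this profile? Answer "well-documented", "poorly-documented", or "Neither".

The expert witness pays 24; no expert pays 14.
well-documented: assigned the expert witness, nets 24 − 11 = 13; deviating to no expert nets 14.
poorly-documented: assigned no expert, nets 14; deviating to the expert witness nets 24 − 14 = 10.
The well-documented type gains 1 by deviating.

well-documented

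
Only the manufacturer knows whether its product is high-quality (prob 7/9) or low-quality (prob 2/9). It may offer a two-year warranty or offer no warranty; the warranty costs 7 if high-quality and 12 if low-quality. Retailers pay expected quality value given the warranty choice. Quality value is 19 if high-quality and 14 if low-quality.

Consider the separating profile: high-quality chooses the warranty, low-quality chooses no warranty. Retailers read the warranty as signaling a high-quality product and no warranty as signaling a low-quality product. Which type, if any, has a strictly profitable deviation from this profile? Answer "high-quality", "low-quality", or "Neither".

The warranty pays 19; no warranty pays 14.
high-quality: assigned the warranty, nets 19 − 7 = 12; deviating to no warranty nets 14.
low-quality: assigned no warranty, nets 14; deviating to the warranty nets 19 − 12 = 7.
The high-quality type gains 2 by deviating.

high-quality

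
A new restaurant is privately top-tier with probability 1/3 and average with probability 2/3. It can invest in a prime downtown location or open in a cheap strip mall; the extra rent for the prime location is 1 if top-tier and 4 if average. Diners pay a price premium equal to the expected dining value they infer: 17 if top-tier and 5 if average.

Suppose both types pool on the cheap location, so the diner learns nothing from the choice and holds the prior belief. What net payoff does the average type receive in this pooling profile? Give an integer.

Pooled price premium = 1/3·17 + 2/3·5 = 9.
average pays no cost for the cheap location, so net payoff = 9.

9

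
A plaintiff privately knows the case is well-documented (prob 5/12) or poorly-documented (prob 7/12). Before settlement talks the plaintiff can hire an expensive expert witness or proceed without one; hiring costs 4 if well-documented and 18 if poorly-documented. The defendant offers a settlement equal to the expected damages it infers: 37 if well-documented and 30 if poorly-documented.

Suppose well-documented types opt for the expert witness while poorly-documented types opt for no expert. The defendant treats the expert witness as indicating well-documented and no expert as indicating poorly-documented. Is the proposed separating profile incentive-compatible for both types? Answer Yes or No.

Under these beliefs, the expert witness earns settlement 37 and no expert earns settlement 30.
well-documented: the expert witness nets 37 − 4 = 33; no expert nets 30. well-documented prefers the expert witness.
poorly-documented: the expert witness nets 37 − 18 = 19; no expert nets 30. poorly-documented prefers no expert.
Neither type deviates, so the separating profile is an equilibrium.

Yes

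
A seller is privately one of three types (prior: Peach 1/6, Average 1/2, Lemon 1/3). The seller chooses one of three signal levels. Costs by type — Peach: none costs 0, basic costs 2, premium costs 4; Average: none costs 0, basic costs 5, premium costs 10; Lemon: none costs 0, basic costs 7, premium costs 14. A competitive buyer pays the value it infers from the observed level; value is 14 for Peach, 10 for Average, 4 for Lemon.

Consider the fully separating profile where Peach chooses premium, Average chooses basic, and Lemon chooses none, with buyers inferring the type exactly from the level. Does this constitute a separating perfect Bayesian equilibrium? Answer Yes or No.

Yes

Separating prices: premium → 14, basic → 10, none → 4.
Peach (assigned premium): none: 4 − 0 = 4; basic: 10 − 2 = 8; premium: 14 − 4 = 10. Peach stays.
Average (assigned basic): none: 4 − 0 = 4; basic: 10 − 5 = 5; premium: 14 − 10 = 4. Average stays.
Lemon (assigned none): none: 4 − 0 = 4; basic: 10 − 7 = 3; premium: 14 − 14 = 0. Lemon stays.
Every type prefers its assigned level; separation holds.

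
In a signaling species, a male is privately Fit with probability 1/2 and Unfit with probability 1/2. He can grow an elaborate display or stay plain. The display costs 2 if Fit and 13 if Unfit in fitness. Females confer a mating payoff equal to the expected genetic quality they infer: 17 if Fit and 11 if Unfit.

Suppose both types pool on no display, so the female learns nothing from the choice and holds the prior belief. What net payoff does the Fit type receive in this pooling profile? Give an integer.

Pooled mating payoff = 1/2·17 + 1/2·11 = 14.
Fit pays no cost for no display, so net payoff = 14.

14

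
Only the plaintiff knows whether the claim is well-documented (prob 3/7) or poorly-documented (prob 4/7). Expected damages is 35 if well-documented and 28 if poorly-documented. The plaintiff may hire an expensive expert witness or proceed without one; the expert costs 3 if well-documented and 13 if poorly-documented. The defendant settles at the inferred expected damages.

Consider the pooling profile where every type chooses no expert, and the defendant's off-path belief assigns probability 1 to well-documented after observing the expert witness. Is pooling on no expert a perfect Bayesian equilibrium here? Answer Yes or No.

On path, the defendant holds the prior and pays 3/7·35 + 4/7·28 = 31. Off path (the expert witness), believing well-documented, it pays 35.
well-documented: no expert nets 31; the expert witness nets 35 − 3 = 32. well-documented would deviate.
poorly-documented: no expert nets 31; the expert witness nets 35 − 13 = 22. poorly-documented stays.
A type deviates, so pooling fails.

No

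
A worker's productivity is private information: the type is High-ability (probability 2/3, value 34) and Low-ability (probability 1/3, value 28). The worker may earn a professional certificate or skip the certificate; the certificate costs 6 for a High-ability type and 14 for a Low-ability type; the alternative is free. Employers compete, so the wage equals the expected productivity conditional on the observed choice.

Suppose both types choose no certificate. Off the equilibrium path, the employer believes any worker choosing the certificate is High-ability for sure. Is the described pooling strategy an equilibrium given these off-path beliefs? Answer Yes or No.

On path, the employer holds the prior and pays 2/3·34 + 1/3·28 = 32. Off path (the certificate), believing High-ability, it pays 34.
High-ability: no certificate nets 32; the certificate nets 34 − 6 = 28. High-ability stays.
Low-ability: no certificate nets 32; the certificate nets 34 − 14 = 20. Low-ability stays.
No type deviates, so pooling is sustained.

Yes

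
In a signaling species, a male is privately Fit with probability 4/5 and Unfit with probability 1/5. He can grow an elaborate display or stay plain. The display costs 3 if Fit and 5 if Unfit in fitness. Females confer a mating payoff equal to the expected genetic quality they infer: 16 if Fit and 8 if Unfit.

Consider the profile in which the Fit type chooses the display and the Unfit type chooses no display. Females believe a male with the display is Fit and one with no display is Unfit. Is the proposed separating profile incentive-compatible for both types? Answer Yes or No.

No

Under these beliefs, the display earns mating payoff 16 and no display earns mating payoff 8.
Fit: the display nets 16 − 3 = 13; no display nets 8. Fit prefers the display.
Unfit: the display nets 16 − 5 = 11; no display nets 8. Unfit would deviate to the display.
Unfit has a profitable deviation, so the profile is not an equilibrium.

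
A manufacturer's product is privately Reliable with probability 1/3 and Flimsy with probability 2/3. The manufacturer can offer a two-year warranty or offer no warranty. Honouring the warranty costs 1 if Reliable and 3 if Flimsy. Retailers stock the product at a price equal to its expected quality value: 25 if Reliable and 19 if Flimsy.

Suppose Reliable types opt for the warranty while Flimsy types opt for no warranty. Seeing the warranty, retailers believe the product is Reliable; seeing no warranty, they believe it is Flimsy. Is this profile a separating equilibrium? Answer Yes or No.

Under these beliefs, the warranty earns price 25 and no warranty earns price 19.
Reliable: the warranty nets 25 − 1 = 24; no warranty nets 19. Reliable prefers the warranty.
Flimsy: the warranty nets 25 − 3 = 22; no warranty nets 19. Flimsy would deviate to the warranty.
Flimsy has a profitable deviation, so the profile is not an equilibrium.

No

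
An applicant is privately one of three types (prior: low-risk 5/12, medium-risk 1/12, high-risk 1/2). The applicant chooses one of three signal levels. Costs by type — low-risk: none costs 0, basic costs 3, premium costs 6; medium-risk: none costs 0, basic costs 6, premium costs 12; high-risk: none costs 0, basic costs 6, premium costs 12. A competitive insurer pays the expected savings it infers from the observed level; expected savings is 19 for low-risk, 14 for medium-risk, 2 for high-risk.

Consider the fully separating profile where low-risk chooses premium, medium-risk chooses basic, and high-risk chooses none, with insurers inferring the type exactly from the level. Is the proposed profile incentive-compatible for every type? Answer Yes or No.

Separating rebates: premium → 19, basic → 14, none → 2.
low-risk (assigned premium): none: 2 − 0 = 2; basic: 14 − 3 = 11; premium: 19 − 6 = 13. low-risk stays.
medium-risk (assigned basic): none: 2 − 0 = 2; basic: 14 − 6 = 8; premium: 19 − 12 = 7. medium-risk stays.
high-risk (assigned none): none: 2 − 0 = 2; basic: 14 − 6 = 8; premium: 19 − 12 = 7. high-risk prefers basic.
At least one type deviates; the separating profile fails.

No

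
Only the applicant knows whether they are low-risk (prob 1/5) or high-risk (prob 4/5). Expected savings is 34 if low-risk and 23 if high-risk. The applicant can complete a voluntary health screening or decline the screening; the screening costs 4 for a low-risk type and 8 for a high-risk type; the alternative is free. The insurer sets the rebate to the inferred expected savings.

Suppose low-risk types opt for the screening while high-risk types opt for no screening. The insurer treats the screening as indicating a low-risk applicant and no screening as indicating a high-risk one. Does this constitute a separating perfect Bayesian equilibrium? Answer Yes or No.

Under these beliefs, the screening earns rebate 34 and no screening earns rebate 23.
low-risk: the screening nets 34 − 4 = 30; no screening nets 23. low-risk prefers the screening.
high-risk: the screening nets 34 − 8 = 26; no screening nets 23. high-risk would deviate to the screening.
high-risk has a profitable deviation, so the profile is not an equilibrium.

No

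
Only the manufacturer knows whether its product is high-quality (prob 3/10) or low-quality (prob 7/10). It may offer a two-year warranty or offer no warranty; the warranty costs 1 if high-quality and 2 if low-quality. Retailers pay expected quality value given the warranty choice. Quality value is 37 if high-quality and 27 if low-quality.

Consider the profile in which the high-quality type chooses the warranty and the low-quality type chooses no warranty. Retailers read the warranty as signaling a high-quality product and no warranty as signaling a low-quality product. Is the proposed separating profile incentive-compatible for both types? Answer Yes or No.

Under these beliefs, the warranty earns price 37 and no warranty earns price 27.
high-quality: the warranty nets 37 − 1 = 36; no warranty nets 27. high-quality prefers the warranty.
low-quality: the warranty nets 37 − 2 = 35; no warranty nets 27. low-quality would deviate to the warranty.
low-quality has a profitable deviation, so the profile is not an equilibrium.

No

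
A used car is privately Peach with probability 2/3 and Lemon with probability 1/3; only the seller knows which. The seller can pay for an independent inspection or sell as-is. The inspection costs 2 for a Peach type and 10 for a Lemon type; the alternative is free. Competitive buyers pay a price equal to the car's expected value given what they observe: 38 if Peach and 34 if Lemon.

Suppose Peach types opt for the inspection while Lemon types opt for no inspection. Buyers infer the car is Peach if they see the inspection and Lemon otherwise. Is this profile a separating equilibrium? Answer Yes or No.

Yes

Under these beliefs, the inspection earns price 38 and no inspection earns price 34.
Peach: the inspection nets 38 − 2 = 36; no inspection nets 34. Peach prefers the inspection.
Lemon: the inspection nets 38 − 10 = 28; no inspection nets 34. Lemon prefers no inspection.
Neither type deviates, so the separating profile is an equilibrium.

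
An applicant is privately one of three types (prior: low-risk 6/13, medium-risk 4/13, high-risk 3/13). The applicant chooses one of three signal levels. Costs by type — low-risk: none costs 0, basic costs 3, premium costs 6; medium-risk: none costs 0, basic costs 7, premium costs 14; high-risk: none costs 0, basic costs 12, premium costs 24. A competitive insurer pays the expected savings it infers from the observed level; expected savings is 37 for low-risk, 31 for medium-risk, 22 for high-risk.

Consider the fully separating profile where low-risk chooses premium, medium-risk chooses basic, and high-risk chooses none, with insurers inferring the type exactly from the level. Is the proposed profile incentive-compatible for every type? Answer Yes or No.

Separating rebates: premium → 37, basic → 31, none → 22.
low-risk (assigned premium): none: 22 − 0 = 22; basic: 31 − 3 = 28; premium: 37 − 6 = 31. low-risk stays.
medium-risk (assigned basic): none: 22 − 0 = 22; basic: 31 − 7 = 24; premium: 37 − 14 = 23. medium-risk stays.
high-risk (assigned none): none: 22 − 0 = 22; basic: 31 − 12 = 19; premium: 37 − 24 = 13. high-risk stays.
Every type prefers its assigned level; separation holds.

Yes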